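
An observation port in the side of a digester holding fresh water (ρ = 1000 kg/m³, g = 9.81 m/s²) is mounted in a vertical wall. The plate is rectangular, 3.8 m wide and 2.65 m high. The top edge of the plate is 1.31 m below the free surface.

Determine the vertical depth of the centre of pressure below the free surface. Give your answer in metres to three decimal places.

γ = ρg = 1000 × 9.81 = 9810 N/m³ = 9.81 kN/m³.
The centroid lies 2.65/2 = 1.325 m below the top edge, so the centroid depth is h_c = 1.31 + 1.325 = 2.635 m.
A = 3.8 × 2.65 = 10.07 m².
Resultant F = γ·h_c·A = 9.81 × 2.635 × 10.07 = 260.303 kN.
I_c = b·h³/12 = 3.8 × 2.65³/12 = 5.89305 m⁴.
Centre of pressure: y_p = y_c + I_c/(y_c·A) = 2.635 + 5.89305/(2.635 × 10.07) = 2.635 + 0.222091 = 2.85709 m along the plane.

h_p = 2.857 m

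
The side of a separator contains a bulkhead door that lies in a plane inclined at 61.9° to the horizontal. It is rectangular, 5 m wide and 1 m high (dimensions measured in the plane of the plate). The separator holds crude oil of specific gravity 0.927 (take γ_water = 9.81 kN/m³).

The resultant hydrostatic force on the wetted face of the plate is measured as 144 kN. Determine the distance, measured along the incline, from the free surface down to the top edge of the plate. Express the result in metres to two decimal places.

y_top ≈ 3.09 m

γ = 0.927 × 9.81 = 9.09387 kN/m³.
A = 5 × 1 = 5 m².
From F = γ·h_c·A, the centroid depth is h_c = 144/(9.09387 × 5) = 3.16697 m.
Let θ = 61.9° be the plate's angle to the horizontal; measure y along the incline from where the plane meets the free surface. Vertical depth h = y·sinθ with sinθ = 0.882127.
Along the incline, y_c = h_c/sinθ = 3.16697/0.882127 = 3.59015 m.
The centroid lies 1/2 = 0.5 m below the top edge, so the top edge sits at y_top = 3.59015 − 0.5 = 3.09015 m along the incline.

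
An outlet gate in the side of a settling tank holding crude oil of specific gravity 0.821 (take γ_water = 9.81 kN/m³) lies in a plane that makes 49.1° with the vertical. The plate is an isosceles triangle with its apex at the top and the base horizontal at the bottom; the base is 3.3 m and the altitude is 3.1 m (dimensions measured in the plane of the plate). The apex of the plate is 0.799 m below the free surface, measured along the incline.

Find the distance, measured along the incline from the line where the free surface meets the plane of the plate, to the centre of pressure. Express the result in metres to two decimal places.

y_p = 3.05 m

γ = 0.821 × 9.81 = 8.05401 kN/m³.
The plate makes 49.1° with the vertical, i.e. θ = 90° − 49.1° = 40.9° to the horizontal. Measuring y along the incline from the free-surface line, vertical depth h = y·sinθ with sinθ = 0.654741.
With the apex up, the centroid sits 2h/3 = 2 × 3.1/3 = 2.06667 m below the apex, so y_c = 0.799 + 2.06667 = 2.86567 m and h_c = 2.86567 × 0.654741 = 1.87627 m.
A = ½ × 3.3 × 3.1 = 5.115 m².
Resultant F = γ·h_c·A = 8.05401 × 1.87627 × 5.115 = 77.2953 kN.
I_c = b·h³/36 = 3.3 × 3.1³/36 = 2.73084 m⁴.
Centre of pressure: y_p = y_c + I_c/(y_c·A) = 2.86567 + 2.73084/(2.86567 × 5.115) = 2.86567 + 0.186305 = 3.05198 m along the plane.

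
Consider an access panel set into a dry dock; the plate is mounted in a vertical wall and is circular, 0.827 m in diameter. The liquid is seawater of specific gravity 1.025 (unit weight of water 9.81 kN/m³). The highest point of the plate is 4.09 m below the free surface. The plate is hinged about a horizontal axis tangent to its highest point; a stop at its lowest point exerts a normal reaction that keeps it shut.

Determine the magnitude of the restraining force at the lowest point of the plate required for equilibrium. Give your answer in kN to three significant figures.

γ = 1.025 × 9.81 = 10.05525 kN/m³.
The centroid is at the centre, 0.4135 m below the top of the plate, so the centroid depth is h_c = 4.09 + 0.4135 = 4.5035 m.
A = π(0.4135)² = 0.537157 m².
Resultant F = γ·h_c·A = 10.05525 × 4.5035 × 0.537157 = 24.3245 kN.
I_c = πr⁴/4 = π × 0.4135⁴/4 = 0.0229611 m⁴.
Centre of pressure: y_p = y_c + I_c/(y_c·A) = 4.5035 + 0.0229611/(4.5035 × 0.537157) = 4.5035 + 0.00949164 = 4.51299 m along the plane.
The resultant acts 0.4135 + 0.00949164 = 0.422992 m (along the plate) below the hinge at the top edge, so the moment about the hinge is M = F × 0.422992 = 24.3245 × 0.422992 = 10.2891 kN·m.
A normal force at the bottom, 0.827 m from the hinge, must supply this moment: P = 10.2891/0.827 = 12.4415 kN.

P ≈ 12.4 kN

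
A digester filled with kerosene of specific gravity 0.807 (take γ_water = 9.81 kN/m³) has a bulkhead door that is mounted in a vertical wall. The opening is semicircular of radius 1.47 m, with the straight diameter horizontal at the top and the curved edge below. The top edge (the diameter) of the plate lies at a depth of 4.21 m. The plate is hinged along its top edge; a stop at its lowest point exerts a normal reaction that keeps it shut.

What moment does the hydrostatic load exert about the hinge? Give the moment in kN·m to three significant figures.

M ≈ 85.1 kN·m

γ = 0.807 × 9.81 = 7.91667 kN/m³.
The centroid of a semicircle lies 4r/(3π) = 0.623887 m from the diameter, here below the top edge, so the centroid depth is h_c = 4.21 + 0.623887 = 4.83389 m.
A = πr²/2 = π × 1.47²/2 = 3.39433 m².
Resultant F = γ·h_c·A = 7.91667 × 4.83389 × 3.39433 = 129.895 kN.
I_c = (π/8 − 8/(9π))·r⁴ = 0.109757 × 1.47⁴ = 0.512509 m⁴.
Centre of pressure: y_p = y_c + I_c/(y_c·A) = 4.83389 + 0.512509/(4.83389 × 3.39433) = 4.83389 + 0.0312357 = 4.86513 m along the plane.
The resultant acts 0.623887 + 0.0312357 = 0.655123 m (along the plate) below the hinge at the top edge, so the moment about the hinge is M = F × 0.655123 = 129.895 × 0.655123 = 85.0972 kN·m.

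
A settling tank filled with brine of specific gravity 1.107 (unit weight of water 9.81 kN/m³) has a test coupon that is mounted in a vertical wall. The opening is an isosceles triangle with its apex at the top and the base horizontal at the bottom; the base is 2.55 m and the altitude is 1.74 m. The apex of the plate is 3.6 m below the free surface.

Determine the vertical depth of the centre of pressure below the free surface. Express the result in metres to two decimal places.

γ = 1.107 × 9.81 = 10.85967 kN/m³.
With the apex up, the centroid sits 2h/3 = 2 × 1.74/3 = 1.16 m below the apex, so the centroid depth is h_c = 3.6 + 1.16 = 4.76 m.
A = ½ × 2.55 × 1.74 = 2.2185 m².
Resultant F = γ·h_c·A = 10.85967 × 4.76 × 2.2185 = 114.679 kN.
I_c = b·h³/36 = 2.55 × 1.74³/36 = 0.373152 m⁴.
Centre of pressure: y_p = y_c + I_c/(y_c·A) = 4.76 + 0.373152/(4.76 × 2.2185) = 4.76 + 0.0353362 = 4.79534 m along the plane.

h_p = 4.80 m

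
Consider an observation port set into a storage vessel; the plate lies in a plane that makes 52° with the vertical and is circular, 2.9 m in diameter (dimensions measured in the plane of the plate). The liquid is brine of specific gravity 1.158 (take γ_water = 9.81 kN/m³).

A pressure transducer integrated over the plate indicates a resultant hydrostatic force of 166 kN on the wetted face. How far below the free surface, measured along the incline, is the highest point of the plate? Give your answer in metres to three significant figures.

y_top ≈ 2.14 m

γ = 1.158 × 9.81 = 11.35998 kN/m³.
A = π(1.45)² = 6.6052 m².
From F = γ·h_c·A, the centroid depth is h_c = 166/(11.35998 × 6.6052) = 2.2123 m.
The plate makes 52° with the vertical, i.e. θ = 90° − 52° = 38° to the horizontal. Measuring y along the incline from the free-surface line, vertical depth h = y·sinθ with sinθ = 0.615661.
Along the incline, y_c = h_c/sinθ = 2.2123/0.615661 = 3.59337 m.
The centroid is at the centre, 1.45 m below the top of the plate, so the highest point sits at y_top = 3.59337 − 1.45 = 2.14337 m along the incline.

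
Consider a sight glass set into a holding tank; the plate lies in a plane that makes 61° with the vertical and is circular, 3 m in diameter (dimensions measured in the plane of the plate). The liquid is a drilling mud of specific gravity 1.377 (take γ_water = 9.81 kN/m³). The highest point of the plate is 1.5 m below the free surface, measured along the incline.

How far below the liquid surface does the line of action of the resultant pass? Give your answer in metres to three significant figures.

h_p = 1.55 m

γ = 1.377 × 9.81 = 13.50837 kN/m³.
The plate makes 61° with the vertical, i.e. θ = 90° − 61° = 29° to the horizontal. Measuring y along the incline from the free-surface line, vertical depth h = y·sinθ with sinθ = 0.484810.
The centroid is at the centre, 1.5 m below the top of the plate, so y_c = 1.5 + 1.5 = 3 m and h_c = 3 × 0.484810 = 1.45443 m.
A = π(1.5)² = 7.06858 m².
Resultant F = γ·h_c·A = 13.50837 × 1.45443 × 7.06858 = 138.876 kN.
I_c = πr⁴/4 = π × 1.5⁴/4 = 3.97608 m⁴.
Centre of pressure: y_p = y_c + I_c/(y_c·A) = 3 + 3.97608/(3 × 7.06858) = 3 + 0.1875 = 3.1875 m along the plane.
Vertically, h_p = y_p·sinθ = 3.1875 × 0.484810 = 1.54533 m.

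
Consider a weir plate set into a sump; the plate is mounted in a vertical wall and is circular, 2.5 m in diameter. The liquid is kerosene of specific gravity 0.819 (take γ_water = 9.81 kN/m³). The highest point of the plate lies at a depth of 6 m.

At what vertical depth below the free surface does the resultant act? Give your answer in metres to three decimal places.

h_p = 7.304 m

γ = 0.819 × 9.81 = 8.03439 kN/m³.
The centroid is at the centre, 1.25 m below the top of the plate, so the centroid depth is h_c = 6 + 1.25 = 7.25 m.
A = π(1.25)² = 4.90874 m².
Resultant F = γ·h_c·A = 8.03439 × 7.25 × 4.90874 = 285.931 kN.
I_c = πr⁴/4 = π × 1.25⁴/4 = 1.91748 m⁴.
Centre of pressure: y_p = y_c + I_c/(y_c·A) = 7.25 + 1.91748/(7.25 × 4.90874) = 7.25 + 0.0538794 = 7.30388 m along the plane.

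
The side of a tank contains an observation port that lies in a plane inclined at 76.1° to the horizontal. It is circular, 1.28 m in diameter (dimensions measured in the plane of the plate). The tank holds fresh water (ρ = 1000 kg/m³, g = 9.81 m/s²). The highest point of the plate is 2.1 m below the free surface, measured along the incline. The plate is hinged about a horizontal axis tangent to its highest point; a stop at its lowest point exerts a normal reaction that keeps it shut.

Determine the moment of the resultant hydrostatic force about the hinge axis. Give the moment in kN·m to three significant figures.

γ = ρg = 1000 × 9.81 = 9810 N/m³ = 9.81 kN/m³.
Let θ = 76.1° be the plate's angle to the horizontal; measure y along the incline from where the plane meets the free surface. Vertical depth h = y·sinθ with sinθ = 0.970716.
The centroid is at the centre, 0.64 m below the top of the plate, so y_c = 2.1 + 0.64 = 2.74 m and h_c = 2.74 × 0.970716 = 2.65976 m.
A = π(0.64)² = 1.2868 m².
Resultant F = γ·h_c·A = 9.81 × 2.65976 × 1.2868 = 33.5755 kN.
I_c = πr⁴/4 = π × 0.64⁴/4 = 0.131768 m⁴.
Centre of pressure: y_p = y_c + I_c/(y_c·A) = 2.74 + 0.131768/(2.74 × 1.2868) = 2.74 + 0.0373722 = 2.77737 m along the plane.
The resultant acts 0.64 + 0.0373722 = 0.677372 m (along the plate) below the hinge at the top edge, so the moment about the hinge is M = F × 0.677372 = 33.5755 × 0.677372 = 22.7431 kN·m.

M ≈ 22.7 kN·m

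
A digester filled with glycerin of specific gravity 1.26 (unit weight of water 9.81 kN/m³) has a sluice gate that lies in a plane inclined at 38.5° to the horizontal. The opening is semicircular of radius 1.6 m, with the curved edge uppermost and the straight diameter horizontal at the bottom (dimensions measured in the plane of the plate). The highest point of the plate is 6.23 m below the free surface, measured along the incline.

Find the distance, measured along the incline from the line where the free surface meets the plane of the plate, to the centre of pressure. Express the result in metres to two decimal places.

γ = 1.26 × 9.81 = 12.3606 kN/m³.
Let θ = 38.5° be the plate's angle to the horizontal; measure y along the incline from where the plane meets the free surface. Vertical depth h = y·sinθ with sinθ = 0.622515.
The centroid lies 4r/(3π) = 0.679061 m above the diameter, so r − 4r/(3π) = 1.6 − 0.679061 = 0.920939 m below the topmost point, so y_c = 6.23 + 0.920939 = 7.15094 m and h_c = 7.15094 × 0.622515 = 4.45157 m.
A = πr²/2 = π × 1.6²/2 = 4.02124 m².
Resultant F = γ·h_c·A = 12.3606 × 4.45157 × 4.02124 = 221.265 kN.
I_c = (π/8 − 8/(9π))·r⁴ = 0.109757 × 1.6⁴ = 0.719303 m⁴.
Centre of pressure: y_p = y_c + I_c/(y_c·A) = 7.15094 + 0.719303/(7.15094 × 4.02124) = 7.15094 + 0.0250143 = 7.17595 m along the plane.

y_p = 7.18 m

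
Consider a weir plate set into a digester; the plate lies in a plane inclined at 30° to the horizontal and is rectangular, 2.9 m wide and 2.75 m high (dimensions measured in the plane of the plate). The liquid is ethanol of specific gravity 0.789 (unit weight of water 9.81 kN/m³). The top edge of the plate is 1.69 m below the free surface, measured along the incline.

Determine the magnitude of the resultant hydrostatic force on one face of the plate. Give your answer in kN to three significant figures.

F ≈ 94.6 kN

γ = 0.789 × 9.81 = 7.74009 kN/m³.
Let θ = 30° be the plate's angle to the horizontal; measure y along the incline from where the plane meets the free surface. Vertical depth h = y·sinθ with sinθ = 0.500000.
The centroid lies 2.75/2 = 1.375 m below the top edge, so y_c = 1.69 + 1.375 = 3.065 m and h_c = 3.065 × 0.500000 = 1.5325 m.
A = 2.9 × 2.75 = 7.975 m².
Resultant F = γ·h_c·A = 7.74009 × 1.5325 × 7.975 = 94.597 kN.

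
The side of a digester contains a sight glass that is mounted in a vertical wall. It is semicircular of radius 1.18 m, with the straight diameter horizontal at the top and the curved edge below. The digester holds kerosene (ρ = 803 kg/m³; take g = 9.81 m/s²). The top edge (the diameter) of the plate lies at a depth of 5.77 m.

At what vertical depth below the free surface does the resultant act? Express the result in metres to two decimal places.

h_p = 6.29 m

γ = ρg = 803 × 9.81 / 1000 = 7.87743 kN/m³.
The centroid of a semicircle lies 4r/(3π) = 0.500808 m from the diameter, here below the top edge, so the centroid depth is h_c = 5.77 + 0.500808 = 6.27081 m.
A = πr²/2 = π × 1.18²/2 = 2.18718 m².
Resultant F = γ·h_c·A = 7.87743 × 6.27081 × 2.18718 = 108.042 kN.
I_c = (π/8 − 8/(9π))·r⁴ = 0.109757 × 1.18⁴ = 0.212794 m⁴.
Centre of pressure: y_p = y_c + I_c/(y_c·A) = 6.27081 + 0.212794/(6.27081 × 2.18718) = 6.27081 + 0.015515 = 6.28632 m along the plane.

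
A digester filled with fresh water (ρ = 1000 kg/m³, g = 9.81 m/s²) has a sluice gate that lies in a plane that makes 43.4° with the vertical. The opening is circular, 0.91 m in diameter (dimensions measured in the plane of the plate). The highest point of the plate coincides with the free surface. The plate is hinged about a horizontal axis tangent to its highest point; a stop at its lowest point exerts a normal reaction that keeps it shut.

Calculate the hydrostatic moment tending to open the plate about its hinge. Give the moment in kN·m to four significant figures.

M ≈ 1.200 kN·m

γ = ρg = 1000 × 9.81 = 9810 N/m³ = 9.81 kN/m³.
The plate makes 43.4° with the vertical, i.e. θ = 90° − 43.4° = 46.6° to the horizontal. Measuring y along the incline from the free-surface line, vertical depth h = y·sinθ with sinθ = 0.726575.
The centroid is at the centre, 0.455 m below the top of the plate, so y_c = 0.455 m and h_c = 0.455 × 0.726575 = 0.330592 m.
A = π(0.455)² = 0.650388 m².
Resultant F = γ·h_c·A = 9.81 × 0.330592 × 0.650388 = 2.10928 kN.
I_c = πr⁴/4 = π × 0.455⁴/4 = 0.0336617 m⁴.
Centre of pressure: y_p = y_c + I_c/(y_c·A) = 0.455 + 0.0336617/(0.455 × 0.650388) = 0.455 + 0.11375 = 0.56875 m along the plane.
The resultant acts 0.455 + 0.11375 = 0.56875 m (along the plate) below the hinge at the top edge, so the moment about the hinge is M = F × 0.56875 = 2.10928 × 0.56875 = 1.19965 kN·m.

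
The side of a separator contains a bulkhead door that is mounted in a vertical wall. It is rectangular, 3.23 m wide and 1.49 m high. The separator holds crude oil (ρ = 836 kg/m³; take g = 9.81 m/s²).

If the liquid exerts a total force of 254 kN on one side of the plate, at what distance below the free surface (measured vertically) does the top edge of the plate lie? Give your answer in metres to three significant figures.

d_top ≈ 5.69 m

γ = ρg = 836 × 9.81 / 1000 = 8.20116 kN/m³.
A = 3.23 × 1.49 = 4.8127 m².
From F = γ·h_c·A, the centroid depth is h_c = 254/(8.20116 × 4.8127) = 6.43531 m.
The centroid lies 1.49/2 = 0.745 m below the top edge, so the top edge sits at h_top = 6.43531 − 0.745 = 5.69031 m below the surface.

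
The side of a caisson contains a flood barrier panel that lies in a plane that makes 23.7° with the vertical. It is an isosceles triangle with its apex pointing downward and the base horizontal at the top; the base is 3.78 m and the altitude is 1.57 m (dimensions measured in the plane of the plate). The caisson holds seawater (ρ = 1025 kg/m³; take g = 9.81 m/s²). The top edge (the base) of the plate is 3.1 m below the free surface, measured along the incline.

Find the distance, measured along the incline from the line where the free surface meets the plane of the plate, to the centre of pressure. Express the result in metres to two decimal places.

y_p = 3.66 m

γ = ρg = 1025 × 9.81 / 1000 = 10.05525 kN/m³.
The plate makes 23.7° with the vertical, i.e. θ = 90° − 23.7° = 66.3° to the horizontal. Measuring y along the incline from the free-surface line, vertical depth h = y·sinθ with sinθ = 0.915663.
With the apex down, the centroid sits h/3 = 1.57/3 = 0.523333 m below the base (the top edge), so y_c = 3.1 + 0.523333 = 3.62333 m and h_c = 3.62333 × 0.915663 = 3.31775 m.
A = ½ × 3.78 × 1.57 = 2.9673 m².
Resultant F = γ·h_c·A = 10.05525 × 3.31775 × 2.9673 = 98.9915 kN.
I_c = b·h³/36 = 3.78 × 1.57³/36 = 0.406339 m⁴.
Centre of pressure: y_p = y_c + I_c/(y_c·A) = 3.62333 + 0.406339/(3.62333 × 2.9673) = 3.62333 + 0.0377937 = 3.66112 m along the plane.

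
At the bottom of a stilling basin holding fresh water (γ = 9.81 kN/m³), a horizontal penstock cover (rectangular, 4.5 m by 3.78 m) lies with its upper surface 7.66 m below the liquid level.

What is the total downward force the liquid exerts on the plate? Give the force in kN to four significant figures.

F ≈ 1278 kN

γ = 9.81 kN/m³.
The plate is horizontal, so pressure is uniform at p = γ·h = 9.81 × 7.66 = 75.1446 kN/m².
A = 4.5 × 3.78 = 17.01 m².
F = p·A = 75.1446 × 17.01 = 1278.21 kN.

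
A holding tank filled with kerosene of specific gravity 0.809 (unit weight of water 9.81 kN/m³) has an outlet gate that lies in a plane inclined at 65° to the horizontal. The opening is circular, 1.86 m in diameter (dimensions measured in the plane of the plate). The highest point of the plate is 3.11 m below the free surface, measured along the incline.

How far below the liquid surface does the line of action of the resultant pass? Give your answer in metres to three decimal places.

γ = 0.809 × 9.81 = 7.93629 kN/m³.
Let θ = 65° be the plate's angle to the horizontal; measure y along the incline from where the plane meets the free surface. Vertical depth h = y·sinθ with sinθ = 0.906308.
The centroid is at the centre, 0.93 m below the top of the plate, so y_c = 3.11 + 0.93 = 4.04 m and h_c = 4.04 × 0.906308 = 3.66148 m.
A = π(0.93)² = 2.71716 m².
Resultant F = γ·h_c·A = 7.93629 × 3.66148 × 2.71716 = 78.9568 kN.
I_c = πr⁴/4 = π × 0.93⁴/4 = 0.587519 m⁴.
Centre of pressure: y_p = y_c + I_c/(y_c·A) = 4.04 + 0.587519/(4.04 × 2.71716) = 4.04 + 0.0535211 = 4.09352 m along the plane.
Vertically, h_p = y_p·sinθ = 4.09352 × 0.906308 = 3.70999 m.

h_p = 3.710 m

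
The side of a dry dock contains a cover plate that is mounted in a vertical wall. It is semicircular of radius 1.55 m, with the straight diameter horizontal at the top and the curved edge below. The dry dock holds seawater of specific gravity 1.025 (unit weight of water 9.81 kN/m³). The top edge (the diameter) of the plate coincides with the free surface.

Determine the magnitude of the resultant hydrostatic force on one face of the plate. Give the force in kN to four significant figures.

γ = 1.025 × 9.81 = 10.05525 kN/m³.
The centroid of a semicircle lies 4r/(3π) = 0.65784 m from the diameter, here below the top edge, so the centroid depth is h_c = 0.65784 m.
A = πr²/2 = π × 1.55²/2 = 3.77384 m².
Resultant F = γ·h_c·A = 10.05525 × 0.65784 × 3.77384 = 24.963 kN.

F ≈ 24.96 kN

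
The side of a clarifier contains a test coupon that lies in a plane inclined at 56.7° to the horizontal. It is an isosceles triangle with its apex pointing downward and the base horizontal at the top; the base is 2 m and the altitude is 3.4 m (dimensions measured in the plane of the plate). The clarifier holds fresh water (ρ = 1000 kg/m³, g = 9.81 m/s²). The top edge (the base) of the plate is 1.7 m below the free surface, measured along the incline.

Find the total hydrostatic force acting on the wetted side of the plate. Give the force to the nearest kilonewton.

γ = ρg = 1000 × 9.81 = 9810 N/m³ = 9.81 kN/m³.
Let θ = 56.7° be the plate's angle to the horizontal; measure y along the incline from where the plane meets the free surface. Vertical depth h = y·sinθ with sinθ = 0.835807.
With the apex down, the centroid sits h/3 = 3.4/3 = 1.13333 m below the base (the top edge), so y_c = 1.7 + 1.13333 = 2.83333 m and h_c = 2.83333 × 0.835807 = 2.36812 m.
A = ½ × 2 × 3.4 = 3.4 m².
Resultant F = γ·h_c·A = 9.81 × 2.36812 × 3.4 = 78.9863 kN.

F ≈ 79 kN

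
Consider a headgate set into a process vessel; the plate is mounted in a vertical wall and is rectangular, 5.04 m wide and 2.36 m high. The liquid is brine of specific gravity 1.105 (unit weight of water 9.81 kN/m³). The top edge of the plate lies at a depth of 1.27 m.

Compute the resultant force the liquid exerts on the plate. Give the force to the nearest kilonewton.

F ≈ 316 kN

γ = 1.105 × 9.81 = 10.84005 kN/m³.
The centroid lies 2.36/2 = 1.18 m below the top edge, so the centroid depth is h_c = 1.27 + 1.18 = 2.45 m.
A = 5.04 × 2.36 = 11.8944 m².
Resultant F = γ·h_c·A = 10.84005 × 2.45 × 11.8944 = 315.893 kN.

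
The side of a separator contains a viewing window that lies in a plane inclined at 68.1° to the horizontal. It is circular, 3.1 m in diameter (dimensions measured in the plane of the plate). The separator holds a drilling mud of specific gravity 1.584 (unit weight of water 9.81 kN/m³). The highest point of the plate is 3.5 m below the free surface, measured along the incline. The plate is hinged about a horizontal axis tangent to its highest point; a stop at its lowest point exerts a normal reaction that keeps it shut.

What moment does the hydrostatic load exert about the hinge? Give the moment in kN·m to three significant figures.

γ = 1.584 × 9.81 = 15.53904 kN/m³.
Let θ = 68.1° be the plate's angle to the horizontal; measure y along the incline from where the plane meets the free surface. Vertical depth h = y·sinθ with sinθ = 0.927836.
The centroid is at the centre, 1.55 m below the top of the plate, so y_c = 3.5 + 1.55 = 5.05 m and h_c = 5.05 × 0.927836 = 4.68557 m.
A = π(1.55)² = 7.54768 m².
Resultant F = γ·h_c·A = 15.53904 × 4.68557 × 7.54768 = 549.541 kN.
I_c = πr⁴/4 = π × 1.55⁴/4 = 4.53332 m⁴.
Centre of pressure: y_p = y_c + I_c/(y_c·A) = 5.05 + 4.53332/(5.05 × 7.54768) = 5.05 + 0.118936 = 5.16894 m along the plane.
The resultant acts 1.55 + 0.118936 = 1.66894 m (along the plate) below the hinge at the top edge, so the moment about the hinge is M = F × 1.66894 = 549.541 × 1.66894 = 917.151 kN·m.

M ≈ 917 kN·m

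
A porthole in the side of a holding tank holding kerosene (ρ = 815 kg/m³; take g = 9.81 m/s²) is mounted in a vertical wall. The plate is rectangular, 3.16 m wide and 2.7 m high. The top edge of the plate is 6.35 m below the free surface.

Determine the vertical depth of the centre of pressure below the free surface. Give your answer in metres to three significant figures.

h_p = 7.78 m

γ = ρg = 815 × 9.81 / 1000 = 7.99515 kN/m³.
The centroid lies 2.7/2 = 1.35 m below the top edge, so the centroid depth is h_c = 6.35 + 1.35 = 7.7 m.
A = 3.16 × 2.7 = 8.532 m².
Resultant F = γ·h_c·A = 7.99515 × 7.7 × 8.532 = 525.253 kN.
I_c = b·h³/12 = 3.16 × 2.7³/12 = 5.18319 m⁴.
Centre of pressure: y_p = y_c + I_c/(y_c·A) = 7.7 + 5.18319/(7.7 × 8.532) = 7.7 + 0.0788961 = 7.7789 m along the plane.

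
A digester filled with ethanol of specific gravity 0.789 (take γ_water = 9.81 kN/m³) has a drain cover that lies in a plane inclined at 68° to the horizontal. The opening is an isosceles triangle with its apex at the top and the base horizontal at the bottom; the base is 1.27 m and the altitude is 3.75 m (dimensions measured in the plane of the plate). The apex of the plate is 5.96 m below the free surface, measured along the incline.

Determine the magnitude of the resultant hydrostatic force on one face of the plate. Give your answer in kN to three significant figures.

F ≈ 145 kN

γ = 0.789 × 9.81 = 7.74009 kN/m³.
Let θ = 68° be the plate's angle to the horizontal; measure y along the incline from where the plane meets the free surface. Vertical depth h = y·sinθ with sinθ = 0.927184.
With the apex up, the centroid sits 2h/3 = 2 × 3.75/3 = 2.5 m below the apex, so y_c = 5.96 + 2.5 = 8.46 m and h_c = 8.46 × 0.927184 = 7.84398 m.
A = ½ × 1.27 × 3.75 = 2.38125 m².
Resultant F = γ·h_c·A = 7.74009 × 7.84398 × 2.38125 = 144.573 kN.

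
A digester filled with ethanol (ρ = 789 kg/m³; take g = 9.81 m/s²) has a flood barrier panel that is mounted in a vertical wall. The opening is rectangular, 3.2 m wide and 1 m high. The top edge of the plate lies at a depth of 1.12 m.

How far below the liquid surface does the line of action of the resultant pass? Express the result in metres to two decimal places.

h_p = 1.67 m

γ = ρg = 789 × 9.81 / 1000 = 7.74009 kN/m³.
The centroid lies 1/2 = 0.5 m below the top edge, so the centroid depth is h_c = 1.12 + 0.5 = 1.62 m.
A = 3.2 × 1 = 3.2 m².
Resultant F = γ·h_c·A = 7.74009 × 1.62 × 3.2 = 40.1246 kN.
I_c = b·h³/12 = 3.2 × 1³/12 = 0.266667 m⁴.
Centre of pressure: y_p = y_c + I_c/(y_c·A) = 1.62 + 0.266667/(1.62 × 3.2) = 1.62 + 0.0514404 = 1.67144 m along the plane.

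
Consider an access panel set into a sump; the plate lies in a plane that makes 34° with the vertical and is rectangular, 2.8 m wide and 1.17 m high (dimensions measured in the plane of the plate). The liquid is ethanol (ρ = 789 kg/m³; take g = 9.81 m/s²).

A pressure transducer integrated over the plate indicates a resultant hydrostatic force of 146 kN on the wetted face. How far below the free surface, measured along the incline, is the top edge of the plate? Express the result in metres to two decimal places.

y_top ≈ 6.36 m

γ = ρg = 789 × 9.81 / 1000 = 7.74009 kN/m³.
A = 2.8 × 1.17 = 3.276 m².
From F = γ·h_c·A, the centroid depth is h_c = 146/(7.74009 × 3.276) = 5.75788 m.
The plate makes 34° with the vertical, i.e. θ = 90° − 34° = 56° to the horizontal. Measuring y along the incline from the free-surface line, vertical depth h = y·sinθ with sinθ = 0.829038.
Along the incline, y_c = h_c/sinθ = 5.75788/0.829038 = 6.94525 m.
The centroid lies 1.17/2 = 0.585 m below the top edge, so the top edge sits at y_top = 6.94525 − 0.585 = 6.36025 m along the incline.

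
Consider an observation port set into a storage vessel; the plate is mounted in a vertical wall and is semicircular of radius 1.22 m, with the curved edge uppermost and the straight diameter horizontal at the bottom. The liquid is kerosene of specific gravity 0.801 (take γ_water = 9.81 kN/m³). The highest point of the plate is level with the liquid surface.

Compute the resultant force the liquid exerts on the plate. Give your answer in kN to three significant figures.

γ = 0.801 × 9.81 = 7.85781 kN/m³.
The centroid lies 4r/(3π) = 0.517784 m above the diameter, so r − 4r/(3π) = 1.22 − 0.517784 = 0.702216 m below the topmost point, so the centroid depth is h_c = 0.702216 m.
A = πr²/2 = π × 1.22²/2 = 2.33797 m².
Resultant F = γ·h_c·A = 7.85781 × 0.702216 × 2.33797 = 12.9006 kN.

F ≈ 12.9 kN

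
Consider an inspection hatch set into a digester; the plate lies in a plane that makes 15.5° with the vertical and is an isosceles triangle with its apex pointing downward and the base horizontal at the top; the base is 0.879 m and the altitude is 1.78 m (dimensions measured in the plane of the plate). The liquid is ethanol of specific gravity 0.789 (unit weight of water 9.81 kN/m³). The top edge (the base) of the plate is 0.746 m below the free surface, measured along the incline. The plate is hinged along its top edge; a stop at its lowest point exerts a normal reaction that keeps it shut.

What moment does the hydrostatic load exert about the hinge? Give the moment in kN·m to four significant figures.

γ = 0.789 × 9.81 = 7.74009 kN/m³.
The plate makes 15.5° with the vertical, i.e. θ = 90° − 15.5° = 74.5° to the horizontal. Measuring y along the incline from the free-surface line, vertical depth h = y·sinθ with sinθ = 0.963630.
With the apex down, the centroid sits h/3 = 1.78/3 = 0.593333 m below the base (the top edge), so y_c = 0.746 + 0.593333 = 1.33933 m and h_c = 1.33933 × 0.963630 = 1.29062 m.
A = ½ × 0.879 × 1.78 = 0.78231 m².
Resultant F = γ·h_c·A = 7.74009 × 1.29062 × 0.78231 = 7.8149 kN.
I_c = b·h³/36 = 0.879 × 1.78³/36 = 0.137704 m⁴.
Centre of pressure: y_p = y_c + I_c/(y_c·A) = 1.33933 + 0.137704/(1.33933 × 0.78231) = 1.33933 + 0.131426 = 1.47076 m along the plane.
The resultant acts 0.593333 + 0.131426 = 0.724759 m (along the plate) below the hinge at the top edge, so the moment about the hinge is M = F × 0.724759 = 7.8149 × 0.724759 = 5.66392 kN·m.

M ≈ 5.664 kN·m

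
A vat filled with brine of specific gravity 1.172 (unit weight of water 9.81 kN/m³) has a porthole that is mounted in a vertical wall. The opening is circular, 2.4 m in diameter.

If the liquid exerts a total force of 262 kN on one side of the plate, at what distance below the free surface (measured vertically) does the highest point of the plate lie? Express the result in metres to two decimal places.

γ = 1.172 × 9.81 = 11.49732 kN/m³.
A = π(1.2)² = 4.52389 m².
From F = γ·h_c·A, the centroid depth is h_c = 262/(11.49732 × 4.52389) = 5.03724 m.
The centroid is at the centre, 1.2 m below the top of the plate, so the highest point sits at h_top = 5.03724 − 1.2 = 3.83724 m below the surface.

d_top ≈ 3.84 m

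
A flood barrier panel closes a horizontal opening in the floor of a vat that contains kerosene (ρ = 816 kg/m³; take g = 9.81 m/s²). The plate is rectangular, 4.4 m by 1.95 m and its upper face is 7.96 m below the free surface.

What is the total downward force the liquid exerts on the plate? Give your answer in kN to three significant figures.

γ = ρg = 816 × 9.81 / 1000 = 8.00496 kN/m³.
The plate is horizontal, so pressure is uniform at p = γ·h = 8.00496 × 7.96 = 63.7195 kN/m².
A = 4.4 × 1.95 = 8.58 m².
F = p·A = 63.7195 × 8.58 = 546.713 kN.

F ≈ 547 kN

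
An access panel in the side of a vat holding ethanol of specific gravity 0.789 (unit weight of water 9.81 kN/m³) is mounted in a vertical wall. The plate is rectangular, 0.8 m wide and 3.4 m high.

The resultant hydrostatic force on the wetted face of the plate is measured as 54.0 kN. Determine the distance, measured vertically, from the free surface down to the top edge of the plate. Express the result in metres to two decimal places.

γ = 0.789 × 9.81 = 7.74009 kN/m³.
A = 0.8 × 3.4 = 2.72 m².
From F = γ·h_c·A, the centroid depth is h_c = 54.0/(7.74009 × 2.72) = 2.56495 m.
The centroid lies 3.4/2 = 1.7 m below the top edge, so the top edge sits at h_top = 2.56495 − 1.7 = 0.86495 m below the surface.

d_top ≈ 0.86 m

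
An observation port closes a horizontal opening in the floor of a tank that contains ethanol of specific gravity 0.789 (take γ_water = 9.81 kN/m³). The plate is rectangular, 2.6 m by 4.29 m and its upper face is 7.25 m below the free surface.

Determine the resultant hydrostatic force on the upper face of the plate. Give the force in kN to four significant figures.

F ≈ 625.9 kN

γ = 0.789 × 9.81 = 7.74009 kN/m³.
The plate is horizontal, so pressure is uniform at p = γ·h = 7.74009 × 7.25 = 56.1157 kN/m².
A = 2.6 × 4.29 = 11.154 m².
F = p·A = 56.1157 × 11.154 = 625.915 kN.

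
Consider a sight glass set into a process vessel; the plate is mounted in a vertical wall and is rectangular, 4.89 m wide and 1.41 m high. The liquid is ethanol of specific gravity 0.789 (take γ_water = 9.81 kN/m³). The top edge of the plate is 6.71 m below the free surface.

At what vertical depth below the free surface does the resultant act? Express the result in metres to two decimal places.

γ = 0.789 × 9.81 = 7.74009 kN/m³.
The centroid lies 1.41/2 = 0.705 m below the top edge, so the centroid depth is h_c = 6.71 + 0.705 = 7.415 m.
A = 4.89 × 1.41 = 6.8949 m².
Resultant F = γ·h_c·A = 7.74009 × 7.415 × 6.8949 = 395.717 kN.
I_c = b·h³/12 = 4.89 × 1.41³/12 = 1.14231 m⁴.
Centre of pressure: y_p = y_c + I_c/(y_c·A) = 7.415 + 1.14231/(7.415 × 6.8949) = 7.415 + 0.0223432 = 7.43734 m along the plane.

h_p = 7.44 m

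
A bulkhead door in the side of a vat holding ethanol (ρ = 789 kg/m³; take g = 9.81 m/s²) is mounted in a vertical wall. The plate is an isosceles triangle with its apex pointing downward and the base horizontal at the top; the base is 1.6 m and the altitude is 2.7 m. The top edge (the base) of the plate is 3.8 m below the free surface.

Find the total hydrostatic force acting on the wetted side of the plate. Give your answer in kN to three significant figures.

F ≈ 78.6 kN

γ = ρg = 789 × 9.81 / 1000 = 7.74009 kN/m³.
With the apex down, the centroid sits h/3 = 2.7/3 = 0.9 m below the base (the top edge), so the centroid depth is h_c = 3.8 + 0.9 = 4.7 m.
A = ½ × 1.6 × 2.7 = 2.16 m².
Resultant F = γ·h_c·A = 7.74009 × 4.7 × 2.16 = 78.5774 kN.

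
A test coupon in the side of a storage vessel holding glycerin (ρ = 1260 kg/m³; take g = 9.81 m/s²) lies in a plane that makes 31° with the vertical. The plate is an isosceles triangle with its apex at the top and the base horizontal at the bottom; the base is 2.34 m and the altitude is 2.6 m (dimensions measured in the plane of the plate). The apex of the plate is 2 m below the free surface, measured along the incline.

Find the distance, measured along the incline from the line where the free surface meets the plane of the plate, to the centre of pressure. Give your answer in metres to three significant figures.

y_p = 3.83 m

γ = ρg = 1260 × 9.81 / 1000 = 12.3606 kN/m³.
The plate makes 31° with the vertical, i.e. θ = 90° − 31° = 59° to the horizontal. Measuring y along the incline from the free-surface line, vertical depth h = y·sinθ with sinθ = 0.857167.
With the apex up, the centroid sits 2h/3 = 2 × 2.6/3 = 1.73333 m below the apex, so y_c = 2 + 1.73333 = 3.73333 m and h_c = 3.73333 × 0.857167 = 3.20009 m.
A = ½ × 2.34 × 2.6 = 3.042 m².
Resultant F = γ·h_c·A = 12.3606 × 3.20009 × 3.042 = 120.326 kN.
I_c = b·h³/36 = 2.34 × 2.6³/36 = 1.14244 m⁴.
Centre of pressure: y_p = y_c + I_c/(y_c·A) = 3.73333 + 1.14244/(3.73333 × 3.042) = 3.73333 + 0.100595 = 3.83393 m along the plane.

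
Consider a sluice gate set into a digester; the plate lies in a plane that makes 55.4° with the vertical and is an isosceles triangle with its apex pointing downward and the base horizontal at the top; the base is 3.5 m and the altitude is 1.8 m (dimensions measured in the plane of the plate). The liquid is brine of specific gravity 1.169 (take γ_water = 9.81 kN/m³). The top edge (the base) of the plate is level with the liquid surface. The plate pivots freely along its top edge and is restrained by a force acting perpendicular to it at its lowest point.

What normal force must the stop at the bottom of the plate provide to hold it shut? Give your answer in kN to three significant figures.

P ≈ 6.15 kN

γ = 1.169 × 9.81 = 11.46789 kN/m³.
The plate makes 55.4° with the vertical, i.e. θ = 90° − 55.4° = 34.6° to the horizontal. Measuring y along the incline from the free-surface line, vertical depth h = y·sinθ with sinθ = 0.567844.
With the apex down, the centroid sits h/3 = 1.8/3 = 0.6 m below the base (the top edge), so y_c = 0.6 m and h_c = 0.6 × 0.567844 = 0.340706 m.
A = ½ × 3.5 × 1.8 = 3.15 m².
Resultant F = γ·h_c·A = 11.46789 × 0.340706 × 3.15 = 12.3076 kN.
I_c = b·h³/36 = 3.5 × 1.8³/36 = 0.567 m⁴.
Centre of pressure: y_p = y_c + I_c/(y_c·A) = 0.6 + 0.567/(0.6 × 3.15) = 0.6 + 0.3 = 0.9 m along the plane.
The resultant acts 0.6 + 0.3 = 0.9 m (along the plate) below the hinge at the top edge, so the moment about the hinge is M = F × 0.9 = 12.3076 × 0.9 = 11.0768 kN·m.
A normal force at the bottom, 1.8 m from the hinge, must supply this moment: P = 11.0768/1.8 = 6.15378 kN.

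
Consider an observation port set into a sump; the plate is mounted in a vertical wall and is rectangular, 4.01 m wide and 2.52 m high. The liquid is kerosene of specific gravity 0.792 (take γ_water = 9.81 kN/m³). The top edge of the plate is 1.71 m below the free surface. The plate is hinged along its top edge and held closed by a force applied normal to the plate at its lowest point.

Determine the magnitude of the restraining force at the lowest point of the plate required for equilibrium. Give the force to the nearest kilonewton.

γ = 0.792 × 9.81 = 7.76952 kN/m³.
The centroid lies 2.52/2 = 1.26 m below the top edge, so the centroid depth is h_c = 1.71 + 1.26 = 2.97 m.
A = 4.01 × 2.52 = 10.1052 m².
Resultant F = γ·h_c·A = 7.76952 × 2.97 × 10.1052 = 233.182 kN.
I_c = b·h³/12 = 4.01 × 2.52³/12 = 5.34767 m⁴.
Centre of pressure: y_p = y_c + I_c/(y_c·A) = 2.97 + 5.34767/(2.97 × 10.1052) = 2.97 + 0.178182 = 3.14818 m along the plane.
The resultant acts 1.26 + 0.178182 = 1.43818 m (along the plate) below the hinge at the top edge, so the moment about the hinge is M = F × 1.43818 = 233.182 × 1.43818 = 335.358 kN·m.
A normal force at the bottom, 2.52 m from the hinge, must supply this moment: P = 335.358/2.52 = 133.079 kN.

P ≈ 133 kN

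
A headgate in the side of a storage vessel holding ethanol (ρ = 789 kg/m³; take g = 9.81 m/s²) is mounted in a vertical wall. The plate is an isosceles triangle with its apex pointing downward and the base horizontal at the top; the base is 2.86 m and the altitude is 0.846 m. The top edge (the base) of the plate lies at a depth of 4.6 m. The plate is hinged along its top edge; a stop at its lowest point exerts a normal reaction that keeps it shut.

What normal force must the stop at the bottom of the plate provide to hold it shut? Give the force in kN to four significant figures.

γ = ρg = 789 × 9.81 / 1000 = 7.74009 kN/m³.
With the apex down, the centroid sits h/3 = 0.846/3 = 0.282 m below the base (the top edge), so the centroid depth is h_c = 4.6 + 0.282 = 4.882 m.
A = ½ × 2.86 × 0.846 = 1.20978 m².
Resultant F = γ·h_c·A = 7.74009 × 4.882 × 1.20978 = 45.7141 kN.
I_c = b·h³/36 = 2.86 × 0.846³/36 = 0.0481033 m⁴.
Centre of pressure: y_p = y_c + I_c/(y_c·A) = 4.882 + 0.0481033/(4.882 × 1.20978) = 4.882 + 0.00814462 = 4.89014 m along the plane.
The resultant acts 0.282 + 0.00814462 = 0.290145 m (along the plate) below the hinge at the top edge, so the moment about the hinge is M = F × 0.290145 = 45.7141 × 0.290145 = 13.2637 kN·m.
A normal force at the bottom, 0.846 m from the hinge, must supply this moment: P = 13.2637/0.846 = 15.6781 kN.

P ≈ 15.68 kN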